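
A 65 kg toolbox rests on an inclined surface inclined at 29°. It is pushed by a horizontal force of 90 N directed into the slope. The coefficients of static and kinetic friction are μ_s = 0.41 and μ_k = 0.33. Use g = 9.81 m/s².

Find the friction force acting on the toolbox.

The horizontal push has a component P sin θ into the surface, so N = m g cos θ + P sin θ = 557.7 + 43.63 = 601.3 N.
Along the incline, the net driving force (taking up-slope positive) is P cos θ − m g sin θ = 78.72 − 309.1 = -230.4 N, so equilibrium requires friction f = 230.4 N (up-slope).
The limit of static friction is μ_s N = 246.5 N.
|f_req| = 230.4 ≤ 246.5 N → the toolbox is in equilibrium; friction equals the required value.

f ≈ 230 N (up the incline)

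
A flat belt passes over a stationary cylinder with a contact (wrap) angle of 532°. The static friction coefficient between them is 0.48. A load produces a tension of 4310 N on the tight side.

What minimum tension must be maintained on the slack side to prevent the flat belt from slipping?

Capstan equation at impending slip: T_tight/T_slack = e^{μβ}.
β = 532° = 9.285 rad; e^{μβ} = e^{0.48×9.285} = 86.22.
T_slack = T_tight / e^{μβ} = 4310 / 86.22 = 50 N.

T_min ≈ 50 N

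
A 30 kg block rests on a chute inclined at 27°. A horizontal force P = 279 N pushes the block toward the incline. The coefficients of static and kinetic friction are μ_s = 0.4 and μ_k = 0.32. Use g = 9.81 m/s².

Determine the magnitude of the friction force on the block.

f ≈ 115 N (down the incline)

The horizontal push has a component P sin θ into the surface, so N = m g cos θ + P sin θ = 262.2 + 126.7 = 388.9 N.
Along the incline, the net driving force (taking up-slope positive) is P cos θ − m g sin θ = 248.6 − 133.6 = 115 N, so equilibrium requires friction f = -115 N (down-slope).
The limit of static friction is μ_s N = 155.6 N.
Since 115 N is within the 155.6 N limit, the block stays put and friction is exactly 115 N.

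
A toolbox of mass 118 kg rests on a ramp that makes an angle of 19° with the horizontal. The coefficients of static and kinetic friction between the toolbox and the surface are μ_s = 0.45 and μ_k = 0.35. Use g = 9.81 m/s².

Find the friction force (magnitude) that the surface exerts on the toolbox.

Normal force: N = m g cos θ = 118 × 9.81 × cos 19° = 1095 N.
Along the slope the weight component is m g sin θ = 376.9 N; friction must supply exactly this, acting up-slope.
Static friction can supply at most μ_s N = 492.5 N.
Since |376.9| ≤ 492.5 N, static friction is sufficient; f equals the required value, not μ_s N.

f ≈ 377 N (up the incline)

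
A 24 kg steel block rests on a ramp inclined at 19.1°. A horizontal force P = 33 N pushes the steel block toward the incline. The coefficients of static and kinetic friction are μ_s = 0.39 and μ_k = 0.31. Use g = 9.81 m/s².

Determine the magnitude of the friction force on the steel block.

f ≈ 45.9 N (up the incline)

Resolve perpendicular to the incline: N = m g cos θ + P sin θ = 24×9.81×cos 19.1° + 33×sin 19.1° = 233.3 N.
Along the incline, the net driving force (taking up-slope positive) is P cos θ − m g sin θ = 31.18 − 77.04 = -45.86 N, so equilibrium requires friction f = 45.86 N (up-slope).
Maximum static friction: μ_s N = 0.39 × 233.3 = 90.98 N.
Since 45.86 N is within the 90.98 N limit, the steel block stays put and friction is exactly 45.9 N.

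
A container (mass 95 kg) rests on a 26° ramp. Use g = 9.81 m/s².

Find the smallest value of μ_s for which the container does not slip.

At the slip threshold m g sin θ = μ_s m g cos θ, so μ_s,min = tan θ.
μ_s,min = tan 26° = 0.488.

μ_s,min ≈ 0.488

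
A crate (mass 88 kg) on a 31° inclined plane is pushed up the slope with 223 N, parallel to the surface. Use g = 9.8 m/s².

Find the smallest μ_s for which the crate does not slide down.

μ_s,min ≈ 0.299

N = m g cos θ = 739.2 N.
Friction must make up the shortfall along the incline: f = m g sin θ − P = 444.2 − 223 = 221.2 N.
At the threshold f = μ_s N, so μ_s,min = 221.2/739.2 = 0.299.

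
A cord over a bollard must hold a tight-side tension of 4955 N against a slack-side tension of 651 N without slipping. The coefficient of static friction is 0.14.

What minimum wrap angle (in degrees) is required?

β_min ≈ 831°

T₂/T₁ = e^{μβ} → β = ln(T₂/T₁)/μ.
β = ln(4955/651)/0.14 = 2.03/0.14 = 14.5 rad.
In degrees: β = 14.5 × 180/π = 831°.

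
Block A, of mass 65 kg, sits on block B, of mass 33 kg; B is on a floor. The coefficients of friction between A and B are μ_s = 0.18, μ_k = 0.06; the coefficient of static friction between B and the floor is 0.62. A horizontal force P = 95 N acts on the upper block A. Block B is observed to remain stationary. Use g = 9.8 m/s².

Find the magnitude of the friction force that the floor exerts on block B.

f ≈ 95 N

Normal force at the A–B interface: N₁ = m_A g = 637 N.
So the A–B interface can sustain at most μ_s N₁ = 114.7 N of static friction.
P = 95 N is within that limit, so A and B move together (both at rest); the A–B friction is simply f₁ = P = 95 N.
By Newton's third law B feels 95 N forward from A. With B stationary, the floor's static friction on B balances it: f₂ = 95 N (well within μ_s(m_A+m_B)g = 595.4 N).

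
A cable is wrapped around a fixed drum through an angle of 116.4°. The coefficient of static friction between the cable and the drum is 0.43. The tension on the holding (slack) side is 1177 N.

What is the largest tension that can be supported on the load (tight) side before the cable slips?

T_max ≈ 2820 N

At impending slip the capstan equation gives T₂/T₁ = e^{μβ} with β in radians.
β = 116.4° × π/180 = 2.032 rad.
e^{μβ} = e^{0.43×2.032} = 2.395.
T₂ = T₁ · e^{μβ} = 1177 × 2.395 = 2820 N.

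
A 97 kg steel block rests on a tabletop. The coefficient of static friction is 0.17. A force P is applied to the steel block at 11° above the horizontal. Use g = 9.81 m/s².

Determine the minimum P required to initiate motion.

N = m g − P sin α (the pull lifts the steel block).
At impending slip, P cos α = μ_s N = μ_s (m g − P sin α).
Solving: P (cos α + μ_s sin α) = μ_s m g → P = 0.17×952/(cos 11° + 0.17 sin 11°) = 162/1.014 = 160 N.

P ≈ 160 N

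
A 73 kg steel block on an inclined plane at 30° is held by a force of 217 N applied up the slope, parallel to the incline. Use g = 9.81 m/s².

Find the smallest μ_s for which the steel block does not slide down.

N = m g cos θ = 620.2 N.
Friction must make up the shortfall along the incline: f = m g sin θ − P = 358.1 − 217 = 141.1 N.
At the threshold f = μ_s N, so μ_s,min = 141.1/620.2 = 0.227.

μ_s,min ≈ 0.227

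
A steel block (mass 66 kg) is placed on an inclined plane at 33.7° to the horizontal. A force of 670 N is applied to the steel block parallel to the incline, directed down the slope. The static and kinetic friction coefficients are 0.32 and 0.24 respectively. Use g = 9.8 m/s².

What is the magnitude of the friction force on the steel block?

Perpendicular to the surface, N = m g cos θ = 66·9.8·cos 33.7° = 538.1 N.
Parallel to the incline, ΣF = 0 gives f = m g sin θ + P = 358.9 + 670 = 1029 N (up-slope positive).
Static friction can supply at most μ_s N = 172.2 N.
Since |1029| > 172.2 N, static friction cannot hold it; the steel block slides down the incline and kinetic friction applies: f = μ_k N = 0.24 × 538.1 = 129 N.

f ≈ 129 N (up the incline)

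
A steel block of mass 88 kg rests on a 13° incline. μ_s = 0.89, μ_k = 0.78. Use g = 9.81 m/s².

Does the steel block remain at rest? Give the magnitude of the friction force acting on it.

N = m g cos θ = 841 N.
Down-slope weight component: m g sin θ = 194 N.
μ_s N = 749 N.
194 ≤ 749 N, so it stays put; friction = 194 N.

f ≈ 194 N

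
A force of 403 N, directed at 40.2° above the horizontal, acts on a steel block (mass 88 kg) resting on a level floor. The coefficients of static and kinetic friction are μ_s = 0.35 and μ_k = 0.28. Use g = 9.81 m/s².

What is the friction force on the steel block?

f ≈ 169 N

The vertical component of P reduces the normal force: N = m g − P sin α = 863.3 − 260.1 = 603.2 N.
For equilibrium, f = P cos α = 403×cos 40.2° = 307.8 N.
μ_s N = 0.35 × 603.2 = 211.1 N.
The required friction exceeds μ_s N, so the steel block moves and f = μ_k N = 169 N.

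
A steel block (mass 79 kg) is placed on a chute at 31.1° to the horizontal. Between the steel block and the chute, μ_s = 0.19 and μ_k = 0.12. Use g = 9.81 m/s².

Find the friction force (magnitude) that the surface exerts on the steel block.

f ≈ 79.6 N (up the incline)

Normal force: N = m g cos θ = 79 × 9.81 × cos 31.1° = 663.6 N.
Along the slope the weight component is m g sin θ = 400.3 N; friction must supply exactly this, acting up-slope.
The static-friction ceiling is μ_s N = 0.19 × 663.6 = 126.1 N.
Since |400.3| > 126.1 N, static friction cannot hold it; the steel block slides down the incline and kinetic friction applies: f = μ_k N = 0.12 × 663.6 = 79.6 N.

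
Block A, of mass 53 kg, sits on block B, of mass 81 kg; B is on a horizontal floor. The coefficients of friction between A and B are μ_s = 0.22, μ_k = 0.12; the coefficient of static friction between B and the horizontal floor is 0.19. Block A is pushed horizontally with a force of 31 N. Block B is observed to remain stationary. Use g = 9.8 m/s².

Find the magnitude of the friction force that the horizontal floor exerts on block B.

Between the blocks, N₁ = m_A g = 519.4 N.
So the A–B interface can sustain at most μ_s N₁ = 114.3 N of static friction.
Since P = 31 N ≤ 114.3 N, A does not slip on B; friction on A equals P = 31 N.
By Newton's third law B feels 31 N forward from A. With B stationary, the floor's static friction on B balances it: f₂ = 31 N (well within μ_s(m_A+m_B)g = 249.5 N).

f ≈ 31 N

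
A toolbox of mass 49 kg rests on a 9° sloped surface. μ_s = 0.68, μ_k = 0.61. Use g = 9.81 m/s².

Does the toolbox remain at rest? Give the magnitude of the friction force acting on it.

N = m g cos θ = 475 N.
Down-slope weight component: m g sin θ = 75.2 N.
μ_s N = 323 N.
75.2 ≤ 323 N, so it stays put; friction = 75.2 N.

f ≈ 75.2 N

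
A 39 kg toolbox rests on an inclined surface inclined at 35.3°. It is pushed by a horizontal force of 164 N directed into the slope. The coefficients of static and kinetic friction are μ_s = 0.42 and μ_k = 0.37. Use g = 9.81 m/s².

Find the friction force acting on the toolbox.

f ≈ 87.2 N (up the incline)

Normal direction: N = m g cos θ + P sin θ = 407 N.
Parallel to the incline: P cos θ − m g sin θ = 133.8 − 221.1 = -87.24 N; the friction needed to balance this is 87.24 N acting up the slope.
The limit of static friction is μ_s N = 170.9 N.
Since 87.24 N is within the 170.9 N limit, the toolbox stays put and friction is exactly 87.2 N.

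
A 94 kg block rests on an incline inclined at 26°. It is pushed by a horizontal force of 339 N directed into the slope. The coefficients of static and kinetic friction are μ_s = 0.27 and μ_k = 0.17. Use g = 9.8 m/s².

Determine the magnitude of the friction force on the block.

f ≈ 99.1 N (up the incline)

Normal direction: N = m g cos θ + P sin θ = 976.6 N.
Parallel to the incline: P cos θ − m g sin θ = 304.7 − 403.8 = -99.14 N; the friction needed to balance this is 99.14 N acting up the slope.
Maximum static friction: μ_s N = 0.27 × 976.6 = 263.7 N.
Since 99.14 N is within the 263.7 N limit, the block stays put and friction is exactly 99.1 N.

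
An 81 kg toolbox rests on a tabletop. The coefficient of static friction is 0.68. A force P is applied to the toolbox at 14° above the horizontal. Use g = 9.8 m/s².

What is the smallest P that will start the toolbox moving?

N = m g − P sin α (the pull lifts the toolbox).
At impending slip, P cos α = μ_s N = μ_s (m g − P sin α).
Solving: P (cos α + μ_s sin α) = μ_s m g → P = 0.68×794/(cos 14° + 0.68 sin 14°) = 540/1.135 = 476 N.

P ≈ 476 N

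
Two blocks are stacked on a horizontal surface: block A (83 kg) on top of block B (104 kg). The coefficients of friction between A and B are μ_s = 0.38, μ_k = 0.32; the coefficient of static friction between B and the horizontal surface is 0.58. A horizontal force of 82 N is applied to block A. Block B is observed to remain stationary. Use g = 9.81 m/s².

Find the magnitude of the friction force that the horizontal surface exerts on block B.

f ≈ 82 N

Normal force at the A–B interface: N₁ = m_A g = 814.2 N.
Maximum static friction on A from B: μ_s N₁ = 0.38×814.2 = 309.4 N.
Since P = 82 N ≤ 309.4 N, A does not slip on B; friction on A equals P = 82 N.
By Newton's third law B feels 82 N forward from A. With B stationary, the floor's static friction on B balances it: f₂ = 82 N (well within μ_s(m_A+m_B)g = 1064 N).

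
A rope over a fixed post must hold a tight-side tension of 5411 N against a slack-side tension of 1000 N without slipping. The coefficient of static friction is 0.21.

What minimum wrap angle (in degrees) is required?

T₂/T₁ = e^{μβ} → β = ln(T₂/T₁)/μ.
β = ln(5411/1000)/0.21 = 1.688/0.21 = 8.04 rad.
In degrees: β = 8.04 × 180/π = 461°.

β_min ≈ 461°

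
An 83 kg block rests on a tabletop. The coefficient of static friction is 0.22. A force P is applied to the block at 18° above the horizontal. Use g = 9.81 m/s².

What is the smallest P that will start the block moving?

N = m g − P sin α (the pull lifts the block).
At impending slip, P cos α = μ_s N = μ_s (m g − P sin α).
Solving: P (cos α + μ_s sin α) = μ_s m g → P = 0.22×814/(cos 18° + 0.22 sin 18°) = 179/1.019 = 176 N.

P ≈ 176 N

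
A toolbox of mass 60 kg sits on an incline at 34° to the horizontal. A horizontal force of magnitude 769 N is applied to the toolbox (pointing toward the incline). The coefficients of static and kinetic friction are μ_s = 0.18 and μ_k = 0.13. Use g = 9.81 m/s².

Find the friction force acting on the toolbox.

f ≈ 119 N (down the incline)

Normal direction: N = m g cos θ + P sin θ = 918 N.
Along the incline, the net driving force (taking up-slope positive) is P cos θ − m g sin θ = 637.5 − 329.1 = 308.4 N, so equilibrium requires friction f = -308.4 N (down-slope).
Maximum static friction: μ_s N = 0.18 × 918 = 165.2 N.
|f_req| = 308.4 > 165.2 N → the toolbox slides up the incline; f = μ_k N = 0.13 × 918 = 119 N.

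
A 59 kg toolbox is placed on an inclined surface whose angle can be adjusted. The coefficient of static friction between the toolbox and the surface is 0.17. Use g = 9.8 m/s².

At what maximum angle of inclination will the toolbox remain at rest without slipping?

At the slip threshold, m g sin θ = μ_s · m g cos θ, so tan θ = μ_s.
θ_max = arctan(0.17) = 9.65°.

θ_max ≈ 9.65°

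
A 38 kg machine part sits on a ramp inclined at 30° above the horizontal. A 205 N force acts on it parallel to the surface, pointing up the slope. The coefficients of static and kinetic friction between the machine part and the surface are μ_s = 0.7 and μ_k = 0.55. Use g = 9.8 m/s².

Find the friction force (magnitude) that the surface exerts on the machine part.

f ≈ 18.8 N (down the incline)

Normal force: N = m g cos θ = 38 × 9.8 × cos 30° = 322.5 N.
The friction needed for equilibrium is m g sin θ − P = 186.2 − 205 = -18.8 N, measured positive up-slope.
Maximum static friction available: μ_s N = 0.7 × 322.5 = 225.8 N.
Since |-18.8| ≤ 225.8 N, no slip — friction simply equals what equilibrium demands.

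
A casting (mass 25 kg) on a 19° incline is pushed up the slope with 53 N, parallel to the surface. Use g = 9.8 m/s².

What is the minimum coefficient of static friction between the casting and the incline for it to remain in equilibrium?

μ_s,min ≈ 0.116

N = m g cos θ = 231.7 N.
Friction must make up the shortfall along the incline: f = m g sin θ − P = 79.76 − 53 = 26.76 N.
At the threshold f = μ_s N, so μ_s,min = 26.76/231.7 = 0.116.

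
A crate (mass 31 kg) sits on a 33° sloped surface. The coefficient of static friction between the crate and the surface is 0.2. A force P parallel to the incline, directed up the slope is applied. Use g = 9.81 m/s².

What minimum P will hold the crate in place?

The crate tends to slide down (tan θ > μ_s), so at the point of impending slip friction acts up-slope at its limit: f = μ_s N.
P is parallel to the surface, so N = m g cos θ = 255 N.
Along the incline: P + μ_s N = m g sin θ, so P = 166 − 0.2×255 = 115 N.

P_min ≈ 115 N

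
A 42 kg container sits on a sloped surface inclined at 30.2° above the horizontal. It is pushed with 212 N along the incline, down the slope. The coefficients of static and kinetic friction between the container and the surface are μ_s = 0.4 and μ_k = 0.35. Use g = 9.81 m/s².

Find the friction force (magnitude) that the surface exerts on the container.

f ≈ 125 N (up the incline)

The normal reaction is N = m g cos θ = 356.1 N.
Parallel to the incline, ΣF = 0 gives f = m g sin θ + P = 207.3 + 212 = 419.3 N (up-slope positive).
The static-friction ceiling is μ_s N = 0.4 × 356.1 = 142.4 N.
|419.3| exceeds 142.4 N, so the container slips down-slope; friction is kinetic, f = μ_k N = 0.35×356.1 = 125 N.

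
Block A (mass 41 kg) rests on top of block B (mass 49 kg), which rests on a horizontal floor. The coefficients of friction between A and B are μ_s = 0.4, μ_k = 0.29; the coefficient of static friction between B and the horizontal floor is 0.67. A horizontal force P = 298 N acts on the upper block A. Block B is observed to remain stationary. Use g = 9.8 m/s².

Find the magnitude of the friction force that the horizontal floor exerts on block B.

f ≈ 117 N

Normal force at the A–B interface: N₁ = m_A g = 401.8 N.
So the A–B interface can sustain at most μ_s N₁ = 160.7 N of static friction.
Since P = 298 N > 160.7 N, A slides on B; the A–B friction is kinetic: f₁ = μ_k N₁ = 0.29×401.8 = 117 N.
By Newton's third law B feels 117 N forward from A. With B stationary, the floor's static friction on B balances it: f₂ = 117 N (well within μ_s(m_A+m_B)g = 590.9 N).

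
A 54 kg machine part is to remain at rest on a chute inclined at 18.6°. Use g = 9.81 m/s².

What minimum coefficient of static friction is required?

At the slip threshold m g sin θ = μ_s m g cos θ, so μ_s,min = tan θ.
μ_s,min = tan 18.6° = 0.337.

μ_s,min ≈ 0.337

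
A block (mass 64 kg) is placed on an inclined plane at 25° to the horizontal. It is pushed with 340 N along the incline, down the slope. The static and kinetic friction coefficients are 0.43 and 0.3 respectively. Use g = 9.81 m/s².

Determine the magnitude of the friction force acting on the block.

Normal force: N = m g cos θ = 64 × 9.81 × cos 25° = 569 N.
For equilibrium along the incline the friction force must supply f = m g sin θ + P = 265.3 + 340 = 605.3 N (positive meaning up-slope).
Maximum static friction available: μ_s N = 0.43 × 569 = 244.7 N.
|605.3| exceeds 244.7 N, so the block slips down-slope; friction is kinetic, f = μ_k N = 0.3×569 = 171 N.

f ≈ 171 N (up the incline)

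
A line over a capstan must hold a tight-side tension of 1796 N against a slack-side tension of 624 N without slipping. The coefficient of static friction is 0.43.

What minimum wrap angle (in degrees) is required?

T₂/T₁ = e^{μβ} → β = ln(T₂/T₁)/μ.
β = ln(1796/624)/0.43 = 1.057/0.43 = 2.459 rad.
In degrees: β = 2.459 × 180/π = 141°.

β_min ≈ 141°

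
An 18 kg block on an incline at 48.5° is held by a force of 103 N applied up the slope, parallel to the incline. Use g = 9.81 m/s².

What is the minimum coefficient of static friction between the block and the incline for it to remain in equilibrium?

μ_s,min ≈ 0.25

N = m g cos θ = 117 N.
Friction must make up the shortfall along the incline: f = m g sin θ − P = 132.3 − 103 = 29.25 N.
At the threshold f = μ_s N, so μ_s,min = 29.25/117 = 0.25.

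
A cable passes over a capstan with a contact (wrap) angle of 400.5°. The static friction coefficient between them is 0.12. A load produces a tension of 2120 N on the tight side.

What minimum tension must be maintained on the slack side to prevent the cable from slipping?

Capstan equation at impending slip: T_tight/T_slack = e^{μβ}.
β = 400.5° = 6.99 rad; e^{μβ} = e^{0.12×6.99} = 2.314.
T_slack = T_tight / e^{μβ} = 2120 / 2.314 = 916 N.

T_min ≈ 916 N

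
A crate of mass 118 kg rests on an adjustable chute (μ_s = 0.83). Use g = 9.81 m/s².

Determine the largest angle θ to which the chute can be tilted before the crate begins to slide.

At the slip threshold, m g sin θ = μ_s · m g cos θ, so tan θ = μ_s.
θ_max = arctan(0.83) = 39.7°.

θ_max ≈ 39.7°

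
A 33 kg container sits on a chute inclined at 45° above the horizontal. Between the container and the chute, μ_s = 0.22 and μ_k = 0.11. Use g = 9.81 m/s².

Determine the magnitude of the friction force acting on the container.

f ≈ 25.2 N (up the incline)

Normal force: N = m g cos θ = 33 × 9.81 × cos 45° = 228.9 N.
For equilibrium along the incline, friction must balance the weight component: f = m g sin θ = 228.9 N up the slope.
Static friction can supply at most μ_s N = 50.36 N.
Since |228.9| > 50.36 N, static friction cannot hold it; the container slides down the incline and kinetic friction applies: f = μ_k N = 0.11 × 228.9 = 25.2 N.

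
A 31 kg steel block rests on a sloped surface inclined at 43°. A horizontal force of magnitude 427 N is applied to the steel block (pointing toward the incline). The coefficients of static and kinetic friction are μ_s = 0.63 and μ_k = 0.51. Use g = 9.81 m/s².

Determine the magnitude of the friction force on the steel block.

Resolve perpendicular to the incline: N = m g cos θ + P sin θ = 31×9.81×cos 43° + 427×sin 43° = 513.6 N.
Along the incline, the net driving force (taking up-slope positive) is P cos θ − m g sin θ = 312.3 − 207.4 = 104.9 N, so equilibrium requires friction f = -104.9 N (down-slope).
The limit of static friction is μ_s N = 323.6 N.
|f_req| = 104.9 ≤ 323.6 N → the steel block is in equilibrium; friction equals the required value.

f ≈ 105 N (down the incline)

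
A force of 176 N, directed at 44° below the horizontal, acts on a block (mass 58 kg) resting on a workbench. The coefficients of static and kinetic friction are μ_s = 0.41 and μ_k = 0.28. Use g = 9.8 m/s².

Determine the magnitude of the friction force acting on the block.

The vertical component of P adds to the normal force: N = m g + P sin α = 568.4 + 122.3 = 690.7 N.
Horizontally, friction must balance P cos α = 126.6 N.
The static-friction limit is μ_s N = 283.2 N.
Since 126.6 N does not exceed the limit, the block stays at rest and f = 127 N.

f ≈ 127 N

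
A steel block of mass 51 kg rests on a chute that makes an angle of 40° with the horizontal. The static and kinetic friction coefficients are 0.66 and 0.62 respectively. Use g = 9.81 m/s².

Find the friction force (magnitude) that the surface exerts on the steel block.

f ≈ 238 N (up the incline)

The normal reaction is N = m g cos θ = 383.3 N.
For equilibrium along the incline, friction must balance the weight component: f = m g sin θ = 321.6 N up the slope.
Static friction can supply at most μ_s N = 253 N.
|321.6| exceeds 253 N, so the steel block slips down-slope; friction is kinetic, f = μ_k N = 0.62×383.3 = 238 N.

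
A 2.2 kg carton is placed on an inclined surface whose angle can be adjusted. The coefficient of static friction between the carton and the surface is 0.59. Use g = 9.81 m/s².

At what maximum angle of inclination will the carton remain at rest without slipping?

At the slip threshold, m g sin θ = μ_s · m g cos θ, so tan θ = μ_s.
θ_max = arctan(0.59) = 30.5°.

θ_max ≈ 30.5°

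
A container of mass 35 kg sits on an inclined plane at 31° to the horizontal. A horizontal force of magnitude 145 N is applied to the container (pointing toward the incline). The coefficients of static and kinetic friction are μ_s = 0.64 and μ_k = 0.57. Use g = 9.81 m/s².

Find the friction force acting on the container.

The horizontal push has a component P sin θ into the surface, so N = m g cos θ + P sin θ = 294.3 + 74.68 = 369 N.
Parallel to the incline: P cos θ − m g sin θ = 124.3 − 176.8 = -52.55 N; the friction needed to balance this is 52.55 N acting up the slope.
The limit of static friction is μ_s N = 236.2 N.
|f_req| = 52.55 ≤ 236.2 N → the container is in equilibrium; friction equals the required value.

f ≈ 52.5 N (up the incline)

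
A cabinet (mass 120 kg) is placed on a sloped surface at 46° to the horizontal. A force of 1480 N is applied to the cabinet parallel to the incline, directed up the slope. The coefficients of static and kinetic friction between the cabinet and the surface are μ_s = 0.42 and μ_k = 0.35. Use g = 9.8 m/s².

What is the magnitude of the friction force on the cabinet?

f ≈ 286 N (down the incline)

The normal reaction is N = m g cos θ = 816.9 N.
The friction needed for equilibrium is m g sin θ − P = 845.9 − 1480 = -634.1 N, measured positive up-slope.
The static-friction ceiling is μ_s N = 0.42 × 816.9 = 343.1 N.
Since |-634.1| > 343.1 N, static friction cannot hold it; the cabinet slides up the incline and kinetic friction applies: f = μ_k N = 0.35 × 816.9 = 286 N.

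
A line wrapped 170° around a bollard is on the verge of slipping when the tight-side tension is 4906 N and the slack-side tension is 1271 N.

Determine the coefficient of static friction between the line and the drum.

T₂/T₁ = e^{μβ} → μ = ln(T₂/T₁)/β.
β = 170° = 2.967 rad.
μ = ln(4906/1271)/2.967 = ln(3.86)/2.967 = 0.455.

μ ≈ 0.455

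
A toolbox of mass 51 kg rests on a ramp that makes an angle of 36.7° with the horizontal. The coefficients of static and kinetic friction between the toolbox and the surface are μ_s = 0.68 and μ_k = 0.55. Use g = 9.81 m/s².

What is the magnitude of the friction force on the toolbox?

The normal reaction is N = m g cos θ = 401.1 N.
For equilibrium along the incline, friction must balance the weight component: f = m g sin θ = 299 N up the slope.
Static friction can supply at most μ_s N = 272.8 N.
Since |299| > 272.8 N, static friction cannot hold it; the toolbox slides down the incline and kinetic friction applies: f = μ_k N = 0.55 × 401.1 = 221 N.

f ≈ 221 N (up the incline)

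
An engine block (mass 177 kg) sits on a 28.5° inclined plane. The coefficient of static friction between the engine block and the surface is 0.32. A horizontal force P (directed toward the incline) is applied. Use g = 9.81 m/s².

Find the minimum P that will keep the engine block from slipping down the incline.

P_min ≈ 330 N

The engine block tends to slide down (tan θ > μ_s), so at the point of impending slip friction acts up-slope at its limit: f = μ_s N.
Perpendicular to the incline: N = m g cos θ + P sin θ.
Along the incline: P cos θ + μ_s N = m g sin θ, i.e. P cos θ + μ_s (m g cos θ + P sin θ) = m g sin θ.
Solving, P (cos θ + μ_s sin θ) = m g (sin θ − μ_s cos θ), so P = 1740×0.1959/1.032 = 330 N.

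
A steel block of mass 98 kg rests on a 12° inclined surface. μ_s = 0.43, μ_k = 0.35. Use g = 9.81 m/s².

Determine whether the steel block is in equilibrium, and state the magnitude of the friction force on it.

N = m g cos θ = 940 N.
Down-slope weight component: m g sin θ = 200 N.
μ_s N = 404 N.
200 ≤ 404 N, so it stays put; friction = 200 N.

f ≈ 200 N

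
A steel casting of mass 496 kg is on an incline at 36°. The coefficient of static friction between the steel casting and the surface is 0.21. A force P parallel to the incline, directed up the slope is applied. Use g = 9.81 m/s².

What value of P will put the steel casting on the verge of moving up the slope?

At impending motion up the slope, friction acts down-slope at its limit: f = μ_s N.
P is parallel to the surface, so N = m g cos θ = 3940 N.
Along the incline: P = m g sin θ + μ_s N = 2860 + 0.21×3940 = 3690 N.

P ≈ 3690 N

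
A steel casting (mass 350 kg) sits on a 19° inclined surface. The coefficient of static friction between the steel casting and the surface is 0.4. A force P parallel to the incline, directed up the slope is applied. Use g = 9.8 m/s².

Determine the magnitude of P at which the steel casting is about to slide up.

At impending motion up the slope, friction acts down-slope at its limit: f = μ_s N.
P is parallel to the surface, so N = m g cos θ = 3240 N.
Along the incline: P = m g sin θ + μ_s N = 1120 + 0.4×3240 = 2410 N.

P ≈ 2410 N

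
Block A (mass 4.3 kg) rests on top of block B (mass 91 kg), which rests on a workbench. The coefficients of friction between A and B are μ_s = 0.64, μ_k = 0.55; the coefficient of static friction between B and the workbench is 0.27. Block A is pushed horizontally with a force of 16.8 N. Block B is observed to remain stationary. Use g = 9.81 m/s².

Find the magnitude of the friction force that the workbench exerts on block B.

The normal force B exerts on A is simply A's weight, N₁ = 42.18 N.
Maximum static friction on A from B: μ_s N₁ = 0.64×42.18 = 27 N.
P = 16.8 N is within that limit, so A and B move together (both at rest); the A–B friction is simply f₁ = P = 16.8 N.
B experiences an equal 16.8 N forward from A (third law). B is in equilibrium, so the floor supplies f₂ = 16.8 N of static friction (limit μ_s(m_A+m_B)g = 252.4 N, not exceeded).

f ≈ 16.8 N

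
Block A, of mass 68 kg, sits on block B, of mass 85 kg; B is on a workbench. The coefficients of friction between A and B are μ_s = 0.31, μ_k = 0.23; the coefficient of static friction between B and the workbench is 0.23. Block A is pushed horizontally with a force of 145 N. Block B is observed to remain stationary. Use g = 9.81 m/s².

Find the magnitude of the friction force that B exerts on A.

f ≈ 145 N

The normal force B exerts on A is simply A's weight, N₁ = 667.1 N.
So the A–B interface can sustain at most μ_s N₁ = 206.8 N of static friction.
Since P = 145 N ≤ 206.8 N, A does not slip on B; friction on A equals P = 145 N.
B experiences an equal 145 N forward from A (third law). B is in equilibrium, so the floor supplies f₂ = 145 N of static friction (limit μ_s(m_A+m_B)g = 345.2 N, not exceeded).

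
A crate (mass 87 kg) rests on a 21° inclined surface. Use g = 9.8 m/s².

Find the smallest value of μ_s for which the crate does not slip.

μ_s,min ≈ 0.384

At the slip threshold m g sin θ = μ_s m g cos θ, so μ_s,min = tan θ.
μ_s,min = tan 21° = 0.384.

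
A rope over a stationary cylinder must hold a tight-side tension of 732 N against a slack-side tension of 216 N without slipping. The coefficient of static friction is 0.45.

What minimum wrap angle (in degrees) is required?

β_min ≈ 155°

T₂/T₁ = e^{μβ} → β = ln(T₂/T₁)/μ.
β = ln(732/216)/0.45 = 1.221/0.45 = 2.712 rad.
In degrees: β = 2.712 × 180/π = 155°.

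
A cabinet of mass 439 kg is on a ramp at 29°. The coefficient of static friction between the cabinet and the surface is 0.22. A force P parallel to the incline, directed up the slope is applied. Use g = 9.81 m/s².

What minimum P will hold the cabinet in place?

The cabinet tends to slide down (tan θ > μ_s), so at the point of impending slip friction acts up-slope at its limit: f = μ_s N.
P is parallel to the surface, so N = m g cos θ = 3770 N.
Along the incline: P + μ_s N = m g sin θ, so P = 2090 − 0.22×3770 = 1260 N.

P_min ≈ 1260 N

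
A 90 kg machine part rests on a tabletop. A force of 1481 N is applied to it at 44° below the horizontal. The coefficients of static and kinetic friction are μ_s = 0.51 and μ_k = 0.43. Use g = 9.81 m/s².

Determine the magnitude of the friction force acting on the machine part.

The vertical component of P adds to the normal force: N = m g + P sin α = 882.9 + 1029 = 1912 N.
Horizontally, friction must balance P cos α = 1065 N.
The static-friction limit is μ_s N = 975 N.
The required friction exceeds μ_s N, so the machine part moves and f = μ_k N = 822 N.

f ≈ 822 N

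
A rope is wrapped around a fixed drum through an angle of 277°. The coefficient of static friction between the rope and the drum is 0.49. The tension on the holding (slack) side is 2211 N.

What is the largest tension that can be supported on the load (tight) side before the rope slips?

T_max ≈ 23600 N

At impending slip the capstan equation gives T₂/T₁ = e^{μβ} with β in radians.
β = 277° × π/180 = 4.835 rad.
e^{μβ} = e^{0.49×4.835} = 10.69.
T₂ = T₁ · e^{μβ} = 2211 × 10.69 = 23600 N.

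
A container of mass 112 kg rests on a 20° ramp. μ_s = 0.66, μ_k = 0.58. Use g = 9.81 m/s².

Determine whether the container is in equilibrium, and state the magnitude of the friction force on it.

N = m g cos θ = 1030 N.
Down-slope weight component: m g sin θ = 376 N.
μ_s N = 681 N.
376 ≤ 681 N, so it stays put; friction = 376 N.

f ≈ 376 N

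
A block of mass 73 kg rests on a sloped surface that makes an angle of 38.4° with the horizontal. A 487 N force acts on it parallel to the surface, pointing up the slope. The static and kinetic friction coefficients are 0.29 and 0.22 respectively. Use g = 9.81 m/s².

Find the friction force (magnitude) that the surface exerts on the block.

f ≈ 42.2 N (down the incline)

Normal force: N = m g cos θ = 73 × 9.81 × cos 38.4° = 561.2 N.
Parallel to the incline, ΣF = 0 gives f = m g sin θ − P = 444.8 − 487 = -42.18 N (up-slope positive).
Static friction can supply at most μ_s N = 162.8 N.
Since |-42.18| ≤ 162.8 N, no slip — friction simply equals what equilibrium demands.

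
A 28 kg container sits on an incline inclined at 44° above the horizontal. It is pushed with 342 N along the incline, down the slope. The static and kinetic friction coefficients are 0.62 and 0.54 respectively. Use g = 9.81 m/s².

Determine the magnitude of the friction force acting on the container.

f ≈ 107 N (up the incline)

Normal force: N = m g cos θ = 28 × 9.81 × cos 44° = 197.6 N.
The friction needed for equilibrium is m g sin θ + P = 190.8 + 342 = 532.8 N, measured positive up-slope.
Maximum static friction available: μ_s N = 0.62 × 197.6 = 122.5 N.
Since |532.8| > 122.5 N, static friction cannot hold it; the container slides down the incline and kinetic friction applies: f = μ_k N = 0.54 × 197.6 = 107 N.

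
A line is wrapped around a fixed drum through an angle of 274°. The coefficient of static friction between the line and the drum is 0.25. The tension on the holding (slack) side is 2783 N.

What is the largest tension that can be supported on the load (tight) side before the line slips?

T_max ≈ 9200 N

At impending slip the capstan equation gives T₂/T₁ = e^{μβ} with β in radians.
β = 274° × π/180 = 4.782 rad.
e^{μβ} = e^{0.25×4.782} = 3.305.
T₂ = T₁ · e^{μβ} = 2783 × 3.305 = 9200 N.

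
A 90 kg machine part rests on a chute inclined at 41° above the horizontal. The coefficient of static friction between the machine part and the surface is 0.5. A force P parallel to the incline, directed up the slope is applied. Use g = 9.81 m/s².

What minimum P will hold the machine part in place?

The machine part tends to slide down (tan θ > μ_s), so at the point of impending slip friction acts up-slope at its limit: f = μ_s N.
P is parallel to the surface, so N = m g cos θ = 666 N.
Along the incline: P + μ_s N = m g sin θ, so P = 579 − 0.5×666 = 246 N.

P_min ≈ 246 N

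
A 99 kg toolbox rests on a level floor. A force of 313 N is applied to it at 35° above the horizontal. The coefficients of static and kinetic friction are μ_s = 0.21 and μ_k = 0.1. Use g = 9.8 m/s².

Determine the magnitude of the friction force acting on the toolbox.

f ≈ 79.1 N

N = m g − P sin α = 970.2 − 313×sin 35° = 790.7 N.
The horizontal driving force is P cos α = 256.4 N, so equilibrium needs friction f = 256.4 N.
μ_s N = 0.21 × 790.7 = 166 N.
The required friction exceeds μ_s N, so the toolbox moves and f = μ_k N = 79.1 N.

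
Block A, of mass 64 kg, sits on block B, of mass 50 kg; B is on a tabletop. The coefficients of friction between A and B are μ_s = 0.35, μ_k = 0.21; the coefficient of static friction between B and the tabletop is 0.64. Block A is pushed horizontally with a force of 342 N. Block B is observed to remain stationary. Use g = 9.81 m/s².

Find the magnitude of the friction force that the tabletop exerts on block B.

f ≈ 132 N

Normal force at the A–B interface: N₁ = m_A g = 627.8 N.
Maximum static friction on A from B: μ_s N₁ = 0.35×627.8 = 219.7 N.
P = 342 N exceeds that limit, so A slips over B and the interface friction becomes kinetic: f₁ = μ_k N₁ = 0.21×627.8 = 132 N.
B experiences an equal 132 N forward from A (third law). B is in equilibrium, so the floor supplies f₂ = 132 N of static friction (limit μ_s(m_A+m_B)g = 715.7 N, not exceeded).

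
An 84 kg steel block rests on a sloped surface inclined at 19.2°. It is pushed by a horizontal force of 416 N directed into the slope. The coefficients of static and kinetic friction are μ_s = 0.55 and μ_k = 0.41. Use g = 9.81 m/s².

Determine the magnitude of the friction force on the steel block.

f ≈ 122 N (down the incline)

The horizontal push has a component P sin θ into the surface, so N = m g cos θ + P sin θ = 778.2 + 136.8 = 915 N.
Parallel to the incline: P cos θ − m g sin θ = 392.9 − 271 = 121.9 N; the friction needed to balance this is 121.9 N acting down the slope.
Maximum static friction: μ_s N = 0.55 × 915 = 503.3 N.
Since 121.9 N is within the 503.3 N limit, the steel block stays put and friction is exactly 122 N.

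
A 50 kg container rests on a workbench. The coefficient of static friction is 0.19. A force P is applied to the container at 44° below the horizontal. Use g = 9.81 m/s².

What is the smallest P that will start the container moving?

P ≈ 159 N

N = m g + P sin α (the push presses the container into the workbench).
At impending slip, P cos α = μ_s N = μ_s (m g + P sin α).
Solving: P (cos α − μ_s sin α) = μ_s m g → P = 0.19×490/(cos 44° − 0.19 sin 44°) = 93.2/0.5874 = 159 N.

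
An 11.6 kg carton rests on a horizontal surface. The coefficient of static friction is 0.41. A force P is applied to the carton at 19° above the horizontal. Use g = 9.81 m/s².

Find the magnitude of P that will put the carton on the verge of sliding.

N = m g − P sin α (the pull lifts the carton).
At impending slip, P cos α = μ_s N = μ_s (m g − P sin α).
Solving: P (cos α + μ_s sin α) = μ_s m g → P = 0.41×114/(cos 19° + 0.41 sin 19°) = 46.7/1.079 = 43.2 N.

P ≈ 43.2 N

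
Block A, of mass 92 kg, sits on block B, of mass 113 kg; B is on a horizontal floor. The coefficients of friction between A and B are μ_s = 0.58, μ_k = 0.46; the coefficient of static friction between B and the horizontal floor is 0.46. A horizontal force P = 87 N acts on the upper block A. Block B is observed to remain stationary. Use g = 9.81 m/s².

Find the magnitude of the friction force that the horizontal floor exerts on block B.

The normal force B exerts on A is simply A's weight, N₁ = 902.5 N.
Maximum static friction on A from B: μ_s N₁ = 0.58×902.5 = 523.5 N.
Since P = 87 N ≤ 523.5 N, A does not slip on B; friction on A equals P = 87 N.
B experiences an equal 87 N forward from A (third law). B is in equilibrium, so the floor supplies f₂ = 87 N of static friction (limit μ_s(m_A+m_B)g = 925.1 N, not exceeded).

f ≈ 87 N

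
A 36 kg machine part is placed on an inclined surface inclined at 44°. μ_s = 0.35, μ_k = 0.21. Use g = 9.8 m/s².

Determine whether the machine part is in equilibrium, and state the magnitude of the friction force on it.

N = m g cos θ = 254 N.
Down-slope weight component: m g sin θ = 245 N.
μ_s N = 88.8 N.
245 > 88.8 N, so it slides; kinetic friction f = μ_k N = 0.21×254 = 53.3 N.

f ≈ 53.3 N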